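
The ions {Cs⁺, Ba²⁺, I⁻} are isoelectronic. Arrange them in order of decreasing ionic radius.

I⁻, Cs⁺, Ba²⁺

All of these have 54 electrons, so size is governed by nuclear charge alone: the more protons, the stronger the pull on the same electron cloud, and the smaller the ion.
Nuclear charges: Ba²⁺ (Z=56), Cs⁺ (Z=55), I⁻ (Z=53).
Largest to smallest: I⁻ > Cs⁺ > Ba²⁺.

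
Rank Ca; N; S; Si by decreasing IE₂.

Consider each +1 ion: Ca⁺ still has 1 valence electron; N⁺ still has 4 valence electrons; S⁺ still has 5 valence electrons; Si⁺ still has 3 valence electrons.
All are still removing valence electrons, so compare the +1 ions as you would atoms: IE_2 generally rises across a period (higher Z_eff) and falls down a group (larger shell), subject to the usual subshell exceptions.
Valence configurations: Ca⁺ [Ar]4s¹, N⁺ [He]2s²2p², S⁺ [Ne]3s²3p³, Si⁺ [Ne]3s²3p¹.
The numbers (kJ/mol): Ca 1145, N 2856, S 2252, Si 1577.
So the second ionization energies run Ca < Si < S < N.

N, S, Si, Ca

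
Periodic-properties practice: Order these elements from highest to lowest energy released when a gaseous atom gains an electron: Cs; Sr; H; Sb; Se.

H is in period 1, group 1; Se is in period 4, group 16; Sr is in period 5, group 2; Sb is in period 5, group 15; Cs is in period 6, group 1.
Electron affinity generally becomes more exothermic across a period toward the halogens and less exothermic down a group.
Here both period and group differ, so the two effects have to be weighed against each other.
Cs > Sr: this pair runs against the simple trend — see the exception note.
H > Cs: H sits above Cs in group 1, so the down-group effect alone puts H higher.
Sb > H: the two effects oppose for this pair; the across-period effect wins (103 vs 73 kJ/mol).
Se > Sb: relative to Sb, both the across-period and down-group shifts push Se's electron affinity up.
Note the exception: Cs has a higher electron affinity than Sr, contrary to the simple trend — adding an electron to Sr (ns²) has to open a new, higher-energy np subshell, which is unfavourable.
Tabulated electron affinity (kJ/mol): H 73, Se 195, Sr 5, Sb 103, Cs 46.
So from highest to lowest: Se > Sb > H > Cs > Sr.

Se, Sb, H, Cs, Sr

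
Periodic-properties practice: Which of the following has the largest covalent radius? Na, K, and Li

Li is in period 2, group 1; Na is in period 3, group 1; K is in period 4, group 1.
Moving right in a period, electrons are added to the same shell under a stronger nuclear pull, so atoms get smaller; moving down, a new shell is opened and atoms get larger.
All are in group 1, so atomic radius increases down the group.
The largest covalent radius among these belongs to K.

K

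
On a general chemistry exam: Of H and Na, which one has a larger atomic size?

Na

Radius decreases left→right (rising Z_eff, same n) and increases top→bottom (higher n).
All are in group 1, so atomic radius increases down the group.
So Na has the larger atomic size (Na > H).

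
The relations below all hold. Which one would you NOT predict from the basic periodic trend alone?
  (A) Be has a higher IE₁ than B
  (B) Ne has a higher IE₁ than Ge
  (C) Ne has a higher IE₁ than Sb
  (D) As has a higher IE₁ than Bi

(A)

The general trend: IE₁ increases across a period and decreases down a group.
(A) Be (period 2, group 2) vs B (period 2, group 13): the stated order contradicts the simple trend.
(B) Ne (period 2, group 18) vs Ge (period 4, group 14): the stated order agrees with the simple trend.
(C) Ne (period 2, group 18) vs Sb (period 5, group 15): the stated order agrees with the simple trend.
(D) As (period 4, group 15) vs Bi (period 6, group 15): the stated order agrees with the simple trend.
The exception is (A): removing B's lone 2p electron is easier than breaking Be's filled 2s².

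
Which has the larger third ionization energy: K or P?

After 2 electrons have been removed, what remains? K²⁺ is already 1 electron into the core; P²⁺ still has 3 valence electrons.
Core electrons are held far more tightly than valence electrons, so K tops the IE_3 order.
Approximate IE_3 values (kJ/mol): K 4420, P 2914.
Overall IE_3 order: P < K.

K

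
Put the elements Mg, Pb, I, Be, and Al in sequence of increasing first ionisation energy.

Al < Pb < Mg < Be < I

Be is in period 2, group 2; Mg is in period 3, group 2; Al is in period 3, group 13; I is in period 5, group 17; Pb is in period 6, group 14.
First ionization energy rises across a period (greater Z_eff holds electrons more tightly) and falls down a group (valence electrons are farther from the nucleus).
Neither a single period nor a single group — weigh both effects.
Pb > Al: the two effects oppose for this pair; the across-period effect wins (716 vs 578 kJ/mol).
Mg > Pb: period and group pull opposite ways; the down-group shift dominates (738 vs 716 kJ/mol).
Be > Mg: Be sits above Mg in group 2, so the down-group effect alone puts Be higher.
I > Be: period and group pull opposite ways; the across-period shift dominates (1008 vs 900 kJ/mol).
Note the exception: Mg has a higher first ionization energy than Al, contrary to the simple trend — Al's single 3p electron is easier to remove than one from Mg's filled 3s².
Approximate values (kJ/mol): Be 900, Mg 738, Al 578, I 1008, Pb 716.
So from lowest to highest: Al < Pb < Mg < Be < I.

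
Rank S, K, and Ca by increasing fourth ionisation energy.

The fourth ionization energy removes an electron from the +3 ion. For each element: S³⁺ still has 3 valence electrons; K³⁺ is already 2 electrons into the core; Ca³⁺ is already 1 electron into the core.
Pulling an electron out of a noble-gas core costs far more than removing a remaining valence electron, so K and Ca sit at the high end of IE_4.
Tabulated IE_4 (kJ/mol): S 4556, K 5877, Ca 6491.
Hence IE_4: S < K < Ca.

S, K, Ca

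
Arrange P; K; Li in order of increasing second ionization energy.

P, K, Li

After 1 electron has been removed, what remains? P⁺ still has 4 valence electrons; K⁺ is the bare [Ar] core; Li⁺ is the bare [He] core.
Core electrons are held far more tightly than valence electrons, so K and Li top the IE_2 order.
The numbers (kJ/mol): P 1907, K 3052, Li 7298.
Hence IE_2: P < K < Li.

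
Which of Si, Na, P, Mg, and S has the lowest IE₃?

P

The third ionization energy removes an electron from the +2 ion. For each element: Si²⁺ still has 2 valence electrons; Na²⁺ is already 1 electron into the core; P²⁺ still has 3 valence electrons; Mg²⁺ is the bare [Ne] core; S²⁺ still has 4 valence electrons.
Pulling an electron out of a noble-gas core costs far more than removing a remaining valence electron, so Na and Mg sit at the high end of IE_3.
Valence configurations: Si²⁺ [Ne]3s², P²⁺ [Ne]3s²3p¹, S²⁺ [Ne]3s²3p².
P²⁺ loses a lone 3p electron whereas Si²⁺ must break into a filled 3s² pair, so IE_3(Si) > IE_3(P) even though P has the higher nuclear charge.
Approximate IE_3 values (kJ/mol): Si 3232, Na 6910, P 2914, Mg 7733, S 3357.
Overall IE_3 order: P < Si < S < Na < Mg.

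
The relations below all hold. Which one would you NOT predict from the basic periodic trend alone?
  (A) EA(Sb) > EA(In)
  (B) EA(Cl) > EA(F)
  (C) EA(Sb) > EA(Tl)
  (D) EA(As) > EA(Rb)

(B)

The general trend: electron affinity increases across a period and decreases down a group.
(A) Sb (period 5, group 15) vs In (period 5, group 13): the stated order agrees with the simple trend.
(B) Cl (period 3, group 17) vs F (period 2, group 17): the stated order contradicts the simple trend.
(C) Sb (period 5, group 15) vs Tl (period 6, group 13): the stated order agrees with the simple trend.
(D) As (period 4, group 15) vs Rb (period 5, group 1): the stated order agrees with the simple trend.
The exception is (B): F's small 2p subshell makes the incoming electron feel strong e⁻–e⁻ repulsion, so Cl actually releases more energy on gaining an electron.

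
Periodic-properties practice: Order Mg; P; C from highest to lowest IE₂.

C > P > Mg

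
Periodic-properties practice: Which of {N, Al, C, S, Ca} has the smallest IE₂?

Ca

Consider each +1 ion: N⁺ still has 4 valence electrons; Al⁺ still has 2 valence electrons; C⁺ still has 3 valence electrons; S⁺ still has 5 valence electrons; Ca⁺ still has 1 valence electron.
All are still removing valence electrons, so compare the +1 ions as you would atoms: IE_2 generally rises across a period (higher Z_eff) and falls down a group (larger shell), subject to the usual subshell exceptions.
Valence configurations: N⁺ [He]2s²2p², Al⁺ [Ne]3s², C⁺ [He]2s²2p¹, S⁺ [Ne]3s²3p³, Ca⁺ [Ar]4s¹.
Approximate IE_2 values (kJ/mol): N 2856, Al 1817, C 2353, S 2252, Ca 1145.
Hence IE_2: Ca < Al < S < C < N.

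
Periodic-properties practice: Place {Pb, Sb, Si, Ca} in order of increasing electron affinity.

Ca < Pb < Sb < Si

Atoms with high Z_eff and room in the valence shell (especially the halogens) have the most exothermic electron affinities.
Here both period and group differ, so the two effects have to be weighed against each other.
Pb > Ca: the two effects oppose for this pair; the across-period effect wins (35 vs 2 kJ/mol).
Sb > Pb: both effects reinforce here, so Sb is clearly the higher of the two.
Si > Sb: the two effects oppose for this pair; the down-group effect wins (134 vs 103 kJ/mol).
Tabulated electron affinity (kJ/mol): Si 134, Ca 2, Sb 103, Pb 35.
So from lowest to highest: Ca < Pb < Sb < Si.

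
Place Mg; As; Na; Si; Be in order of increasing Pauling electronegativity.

Na < Mg < Be < Si < As

Electronegativity increases across a period and decreases down a group, tracking effective nuclear charge and atomic size.
Neither a single period nor a single group — weigh both effects.
Mg > Na: both are in period 3; the period trend gives Mg the larger value.
Be > Mg: Be sits above Mg in group 2, so the down-group effect alone puts Be higher.
Si > Be: period and group pull opposite ways; the across-period shift dominates (1.90 vs 1.57).
As > Si: period and group pull opposite ways; the across-period shift dominates (2.18 vs 1.90).
For reference (Pauling): Be 1.57, Na 0.93, Mg 1.31, Si 1.90, As 2.18.
So from lowest to highest: Na < Mg < Be < Si < As.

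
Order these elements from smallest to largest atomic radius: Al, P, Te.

P < Al < Te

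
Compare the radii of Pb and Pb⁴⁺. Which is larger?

Forming Pb⁴⁺ removes 4 electrons from Pb. Fewer electrons for the same nuclear charge means less shielding and a higher Z_eff on the remaining electrons.
A cation is smaller than its parent atom: Pb⁴⁺ < Pb.

Pb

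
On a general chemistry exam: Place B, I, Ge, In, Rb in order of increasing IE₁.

B is in period 2, group 13; Ge is in period 4, group 14; Rb is in period 5, group 1; In is in period 5, group 13; I is in period 5, group 17.
IE₁ increases left→right with effective nuclear charge and decreases top→bottom as the valence shell moves farther out.
Here both period and group differ, so the two effects have to be weighed against each other.
In > Rb: In lies to the right of Rb in period 5, so the across-period effect alone puts In higher.
Ge > In: both effects reinforce here, so Ge is clearly the higher of the two.
B > Ge: the two effects oppose for this pair; the down-group effect wins (801 vs 762 kJ/mol).
I > B: period and group pull opposite ways; the across-period shift dominates (1008 vs 801 kJ/mol).
For reference (kJ/mol): B 801, Ge 762, Rb 403, In 558, I 1008.
So from lowest to highest: Rb < In < Ge < B < I.

Rb, In, Ge, B, I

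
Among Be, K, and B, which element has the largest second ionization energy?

K

IE_2 is the cost of taking one more electron from the +1 cation: Be⁺ still has 1 valence electron; K⁺ is the bare [Ar] core; B⁺ still has 2 valence electrons.
Pulling an electron out of a noble-gas core costs far more than removing a remaining valence electron, so K sits at the high end of IE_2.
Valence configurations: Be⁺ [He]2s¹, B⁺ [He]2s².
Approximate IE_2 values (kJ/mol): Be 1757, K 3052, B 2427.
Hence IE_2: Be < B < K.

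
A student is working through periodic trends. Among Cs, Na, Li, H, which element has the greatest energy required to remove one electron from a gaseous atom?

H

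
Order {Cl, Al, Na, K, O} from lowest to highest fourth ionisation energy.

Cl < K < O < Na < Al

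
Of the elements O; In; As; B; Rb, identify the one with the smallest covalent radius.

O

Across a period the added protons contract the valence shell; down a group each new principal shell makes the atom larger.
Here both period and group differ, so the two effects have to be weighed against each other.
B > O: B lies to the left of O in period 2, so the across-period effect alone puts B larger.
As > B: period and group pull opposite ways; the down-group shift dominates (121 vs 85 pm).
In > As: both effects reinforce here, so In is clearly the larger of the two.
Rb > In: both are in period 5; the period trend gives Rb the larger value.
Approximate values (pm): B 85, O 63, As 121, Rb 210, In 142.
The smallest covalent radius among these belongs to O.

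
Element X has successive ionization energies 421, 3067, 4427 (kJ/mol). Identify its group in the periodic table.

Look for the largest jump between consecutive ionization energies: IE2/IE1 ≈ 7.3, far larger than any earlier ratio.
That jump marks the point where a core electron is being removed. So the atom has 1 valence electron.
A main-group element with 1 valence electron is in group 1.

Group 1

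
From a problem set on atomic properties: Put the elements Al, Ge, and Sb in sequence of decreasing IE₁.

Al is in period 3, group 13; Ge is in period 4, group 14; Sb is in period 5, group 15.
IE₁ increases left→right with effective nuclear charge and decreases top→bottom as the valence shell moves farther out.
A diagonal step moves right (one effect) and down (the opposite effect) at once.
Ge > Al: period and group pull opposite ways; the across-period shift dominates (762 vs 578 kJ/mol).
Sb > Ge: the two effects oppose for this pair; the across-period effect wins (831 vs 762 kJ/mol).
Tabulated first ionization energy (kJ/mol): Al 578, Ge 762, Sb 831.
So from highest to lowest: Sb > Ge > Al.

Sb > Ge > Al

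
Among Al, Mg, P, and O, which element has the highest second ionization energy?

O

Consider each +1 ion: Al⁺ still has 2 valence electrons; Mg⁺ still has 1 valence electron; P⁺ still has 4 valence electrons; O⁺ still has 5 valence electrons.
All are still removing valence electrons, so compare the +1 ions as you would atoms: IE_2 generally rises across a period (higher Z_eff) and falls down a group (larger shell), subject to the usual subshell exceptions.
Valence configurations: Al⁺ [Ne]3s², Mg⁺ [Ne]3s¹, P⁺ [Ne]3s²3p², O⁺ [He]2s²2p³.
Approximate IE_2 values (kJ/mol): Al 1817, Mg 1451, P 1907, O 3388.
Overall IE_2 order: Mg < Al < P < O.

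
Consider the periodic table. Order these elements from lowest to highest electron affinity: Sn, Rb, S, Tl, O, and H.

Adding an electron releases more energy for atoms nearer the top right (short of the noble gases).
These span different periods and groups, so the two trends combine.
Rb > Tl: period and group pull opposite ways; the down-group shift dominates (47 vs 19 kJ/mol).
H > Rb: they share group 1; the group trend gives H the larger value.
Sn > H: the two effects oppose for this pair; the across-period effect wins (107 vs 73 kJ/mol).
O > Sn: both effects reinforce here, so O is clearly the higher of the two.
S > O: this pair runs against the simple trend — see the exception note.
Note the exception: S has a higher electron affinity than O, contrary to the simple trend — the compact 2p subshell of O repels the added electron more than S's larger 3p does.
For reference (kJ/mol): H 73, O 141, S 200, Rb 47, Sn 107, Tl 19.
So from lowest to highest: Tl < Rb < H < Sn < O < S.

Tl < Rb < H < Sn < O < S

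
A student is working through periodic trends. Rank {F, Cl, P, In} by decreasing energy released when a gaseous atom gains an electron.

F is in period 2, group 17; P is in period 3, group 15; Cl is in period 3, group 17; In is in period 5, group 13.
Electron affinity generally becomes more exothermic across a period toward the halogens and less exothermic down a group.
Neither a single period nor a single group — weigh both effects.
P > In: relative to In, both the across-period and down-group shifts push P's electron affinity up.
F > P: relative to P, both the across-period and down-group shifts push F's electron affinity up.
Cl > F: this pair runs against the simple trend — see the exception note.
Note the exception: Cl has a higher electron affinity than F, contrary to the simple trend — F's small 2p subshell makes the incoming electron feel strong e⁻–e⁻ repulsion, so Cl actually releases more energy on gaining an electron.
Approximate values (kJ/mol): F 328, P 72, Cl 349, In 29.
So from highest to lowest: Cl > F > P > In.

Cl > F > P > In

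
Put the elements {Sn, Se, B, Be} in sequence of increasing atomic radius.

Across a period the added protons contract the valence shell; down a group each new principal shell makes the atom larger.
Here both period and group differ, so the two effects have to be weighed against each other.
Be > B: Be lies to the left of B in period 2, so the across-period effect alone puts Be larger.
Se > Be: the two effects oppose for this pair; the down-group effect wins (116 vs 102 pm).
Sn > Se: relative to Se, both the across-period and down-group shifts push Sn's atomic radius up.
For reference (pm): Be 102, B 85, Se 116, Sn 140.
So from smallest to largest: B < Be < Se < Sn.

B < Be < Se < Sn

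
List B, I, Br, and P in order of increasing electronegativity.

B is in period 2, group 13; P is in period 3, group 15; Br is in period 4, group 17; I is in period 5, group 17.
EN rises left→right (higher Z_eff, smaller atoms) and falls top→bottom (larger, more shielded atoms).
Neither a single period nor a single group — weigh both effects.
P > B: period and group pull opposite ways; the across-period shift dominates (2.19 vs 2.04).
I > P: the two effects oppose for this pair; the across-period effect wins (2.66 vs 2.19).
Br > I: they share group 17; the group trend gives Br the larger value.
Approximate values (Pauling): B 2.04, P 2.19, Br 2.96, I 2.66.
So from lowest to highest: B < P < I < Br.

B, P, I, Br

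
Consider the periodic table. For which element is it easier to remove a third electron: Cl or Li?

Cl

The third ionization energy removes an electron from the +2 ion. For each element: Cl²⁺ still has 5 valence electrons; Li²⁺ is already 1 electron into the core.
Pulling an electron out of a noble-gas core costs far more than removing a remaining valence electron, so Li sits at the high end of IE_3.
Approximate IE_3 values (kJ/mol): Cl 3822, Li 11815.
Overall IE_3 order: Cl < Li.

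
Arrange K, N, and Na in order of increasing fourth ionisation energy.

IE_4 is the cost of taking one more electron from the +3 cation: K³⁺ is already 2 electrons into the core; N³⁺ still has 2 valence electrons; Na³⁺ is already 2 electrons into the core.
Usually core removal costs more than valence removal, but here the competition is close: a tightly held n=2 valence electron can cost more to remove than an n=3 core electron, so the actual values have to decide it.
Approximate IE_4 values (kJ/mol): K 5877, N 7475, Na 9543.
Hence IE_4: K < N < Na.

K < N < Na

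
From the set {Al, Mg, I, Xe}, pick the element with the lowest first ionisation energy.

IE₁ increases left→right with effective nuclear charge and decreases top→bottom as the valence shell moves farther out.
Neither a single period nor a single group — weigh both effects.
Mg > Al: this pair runs against the simple trend — see the exception note.
I > Mg: period and group pull opposite ways; the across-period shift dominates (1008 vs 738 kJ/mol).
Xe > I: Xe lies to the right of I in period 5, so the across-period effect alone puts Xe higher.
Note the exception: Mg has a higher first ionization energy than Al, contrary to the simple trend — Al's single 3p electron is easier to remove than one from Mg's filled 3s².
Tabulated first ionization energy (kJ/mol): Mg 738, Al 578, I 1008, Xe 1170.
The lowest first ionisation energy among these belongs to Al.

Al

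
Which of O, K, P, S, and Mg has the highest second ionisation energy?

IE_2 is the cost of taking one more electron from the +1 cation: O⁺ still has 5 valence electrons; K⁺ is the bare [Ar] core; P⁺ still has 4 valence electrons; S⁺ still has 5 valence electrons; Mg⁺ still has 1 valence electron.
Usually core removal costs more than valence removal, but here the competition is close: a tightly held n=2 valence electron can cost more to remove than an n=3 core electron, so the actual values have to decide it.
Valence configurations: O⁺ [He]2s²2p³, P⁺ [Ne]3s²3p², S⁺ [Ne]3s²3p³, Mg⁺ [Ne]3s¹.
Approximate IE_2 values (kJ/mol): O 3388, K 3052, P 1907, S 2252, Mg 1451.
Overall IE_2 order: Mg < P < S < K < O.

O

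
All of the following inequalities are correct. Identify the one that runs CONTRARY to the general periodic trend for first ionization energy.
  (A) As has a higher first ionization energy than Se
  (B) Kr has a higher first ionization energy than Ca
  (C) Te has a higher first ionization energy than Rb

(A)

The general trend: first ionization energy increases across a period and decreases down a group.
(A) As (period 4, group 15) vs Se (period 4, group 16): the stated order contradicts the simple trend.
(B) Kr (period 4, group 18) vs Ca (period 4, group 2): the stated order agrees with the simple trend.
(C) Te (period 5, group 16) vs Rb (period 5, group 1): the stated order agrees with the simple trend.
The exception is (A): Se (4p⁴) ionizes more easily than half-filled As (4p³).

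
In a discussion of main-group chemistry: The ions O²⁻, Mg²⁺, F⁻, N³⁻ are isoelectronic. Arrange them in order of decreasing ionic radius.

N³⁻ > O²⁻ > F⁻ > Mg²⁺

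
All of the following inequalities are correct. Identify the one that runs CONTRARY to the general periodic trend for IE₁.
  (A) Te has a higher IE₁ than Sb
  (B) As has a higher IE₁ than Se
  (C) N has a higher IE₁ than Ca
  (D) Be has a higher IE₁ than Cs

(B)

The general trend: IE₁ increases across a period and decreases down a group.
(A) Te (period 5, group 16) vs Sb (period 5, group 15): the stated order agrees with the simple trend.
(B) As (period 4, group 15) vs Se (period 4, group 16): the stated order contradicts the simple trend.
(C) N (period 2, group 15) vs Ca (period 4, group 2): the stated order agrees with the simple trend.
(D) Be (period 2, group 2) vs Cs (period 6, group 1): the stated order agrees with the simple trend.
The exception is (B): Se (4p⁴) ionizes more easily than half-filled As (4p³).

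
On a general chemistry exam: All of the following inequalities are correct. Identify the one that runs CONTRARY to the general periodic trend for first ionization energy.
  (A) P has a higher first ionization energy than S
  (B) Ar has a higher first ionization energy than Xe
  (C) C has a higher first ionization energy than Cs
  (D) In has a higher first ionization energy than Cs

(A)

The general trend: first ionization energy increases across a period and decreases down a group.
(A) P (period 3, group 15) vs S (period 3, group 16): the stated order contradicts the simple trend.
(B) Ar (period 3, group 18) vs Xe (period 5, group 18): the stated order agrees with the simple trend.
(C) C (period 2, group 14) vs Cs (period 6, group 1): the stated order agrees with the simple trend.
(D) In (period 5, group 13) vs Cs (period 6, group 1): the stated order agrees with the simple trend.
The exception is (A): S (3p⁴) ionizes more easily than half-filled P (3p³) because the paired 3p electron in S is pushed out by e⁻–e⁻ repulsion.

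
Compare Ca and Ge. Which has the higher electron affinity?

Ge

Ca is in period 4, group 2; Ge is in period 4, group 14.
EA tends to increase across a period and decrease down a group, though the pattern is less regular than for IE or radius.
All lie in period 4, so electron affinity increases left to right.
So Ge has the higher electron affinity (Ge > Ca).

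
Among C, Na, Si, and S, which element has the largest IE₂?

Na

After 1 electron has been removed, what remains? C⁺ still has 3 valence electrons; Na⁺ is the bare [Ne] core; Si⁺ still has 3 valence electrons; S⁺ still has 5 valence electrons.
Breaking into a closed-shell core is much more expensive than removing a leftover valence electron — Na has the largest IE_2 here.
Valence configurations: C⁺ [He]2s²2p¹, Si⁺ [Ne]3s²3p¹, S⁺ [Ne]3s²3p³.
Tabulated IE_2 (kJ/mol): C 2353, Na 4562, Si 1577, S 2252.
Putting it together, IE_2: Si < S < C < Na.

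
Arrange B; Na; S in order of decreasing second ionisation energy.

Na > B > S

IE_2 is the cost of taking one more electron from the +1 cation: B⁺ still has 2 valence electrons; Na⁺ is the bare [Ne] core; S⁺ still has 5 valence electrons.
Core electrons are held far more tightly than valence electrons, so Na tops the IE_2 order.
Valence configurations: B⁺ [He]2s², S⁺ [Ne]3s²3p³.
The numbers (kJ/mol): B 2427, Na 4562, S 2252.
Overall IE_2 order: S < B < Na.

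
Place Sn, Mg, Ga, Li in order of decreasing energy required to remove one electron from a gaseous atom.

Mg, Sn, Ga, Li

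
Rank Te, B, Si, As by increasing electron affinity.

B is in period 2, group 13; Si is in period 3, group 14; As is in period 4, group 15; Te is in period 5, group 16.
Adding an electron releases more energy for atoms nearer the top right (short of the noble gases).
A diagonal step moves right (one effect) and down (the opposite effect) at once.
As > B: the two effects oppose for this pair; the across-period effect wins (78 vs 27 kJ/mol).
Si > As: period and group pull opposite ways; the down-group shift dominates (134 vs 78 kJ/mol).
Te > Si: period and group pull opposite ways; the across-period shift dominates (190 vs 134 kJ/mol).
For reference (kJ/mol): B 27, Si 134, As 78, Te 190.
So from lowest to highest: B < As < Si < Te.

B < As < Si < Te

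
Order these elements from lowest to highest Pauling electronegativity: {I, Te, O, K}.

O is in period 2, group 16; K is in period 4, group 1; Te is in period 5, group 16; I is in period 5, group 17.
Atoms toward the upper right of the periodic table pull bonding electrons most strongly.
Neither a single period nor a single group — weigh both effects.
Te > K: the two effects oppose for this pair; the across-period effect wins (2.10 vs 0.82).
I > Te: both are in period 5; the period trend gives I the larger value.
O > I: the two effects oppose for this pair; the down-group effect wins (3.44 vs 2.66).
Approximate values (Pauling): O 3.44, K 0.82, Te 2.10, I 2.66.
So from lowest to highest: K < Te < I < O.

K < Te < I < O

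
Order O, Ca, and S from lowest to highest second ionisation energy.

Ca < S < O

After 1 electron has been removed, what remains? O⁺ still has 5 valence electrons; Ca⁺ still has 1 valence electron; S⁺ still has 5 valence electrons.
All are still removing valence electrons, so compare the +1 ions as you would atoms: IE_2 generally rises across a period (higher Z_eff) and falls down a group (larger shell), subject to the usual subshell exceptions.
Valence configurations: O⁺ [He]2s²2p³, Ca⁺ [Ar]4s¹, S⁺ [Ne]3s²3p³.
Approximate IE_2 values (kJ/mol): O 3388, Ca 1145, S 2252.
Overall IE_2 order: Ca < S < O.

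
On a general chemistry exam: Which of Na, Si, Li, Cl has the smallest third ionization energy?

Si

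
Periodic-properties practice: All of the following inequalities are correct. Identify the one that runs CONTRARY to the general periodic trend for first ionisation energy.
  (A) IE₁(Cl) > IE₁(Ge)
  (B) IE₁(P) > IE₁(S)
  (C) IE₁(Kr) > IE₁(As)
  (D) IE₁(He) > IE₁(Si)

The general trend: first ionisation energy increases across a period and decreases down a group.
(A) Cl (period 3, group 17) vs Ge (period 4, group 14): the stated order agrees with the simple trend.
(B) P (period 3, group 15) vs S (period 3, group 16): the stated order contradicts the simple trend.
(C) Kr (period 4, group 18) vs As (period 4, group 15): the stated order agrees with the simple trend.
(D) He (period 1, group 18) vs Si (period 3, group 14): the stated order agrees with the simple trend.
The exception is (B): S (3p⁴) ionizes more easily than half-filled P (3p³) because the paired 3p electron in S is pushed out by e⁻–e⁻ repulsion.

(B)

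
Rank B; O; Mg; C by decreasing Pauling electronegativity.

O > C > B > Mg

B is in period 2, group 13; C is in period 2, group 14; O is in period 2, group 16; Mg is in period 3, group 2.
Atoms toward the upper right of the periodic table pull bonding electrons most strongly.
Here both period and group differ, so the two effects have to be weighed against each other.
B > Mg: relative to Mg, both the across-period and down-group shifts push B's electronegativity up.
C > B: both are in period 2; the period trend gives C the larger value.
O > C: both are in period 2; the period trend gives O the larger value.
Tabulated electronegativity (Pauling): B 2.04, C 2.55, O 3.44, Mg 1.31.
So from highest to lowest: O > C > B > Mg.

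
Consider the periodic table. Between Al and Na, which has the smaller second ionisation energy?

Al

Consider each +1 ion: Al⁺ still has 2 valence electrons; Na⁺ is the bare [Ne] core.
Breaking into a closed-shell core is much more expensive than removing a leftover valence electron — Na has the largest IE_2 here.
Approximate IE_2 values (kJ/mol): Al 1817, Na 4562.
Putting it together, IE_2: Al < Na.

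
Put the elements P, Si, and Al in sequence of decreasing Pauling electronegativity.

Al is in period 3, group 13; Si is in period 3, group 14; P is in period 3, group 15.
EN rises left→right (higher Z_eff, smaller atoms) and falls top→bottom (larger, more shielded atoms).
All lie in period 3, so electronegativity increases left to right.
So from highest to lowest: P > Si > Al.

P > Si > Al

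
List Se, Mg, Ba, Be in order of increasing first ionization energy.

Be is in period 2, group 2; Mg is in period 3, group 2; Se is in period 4, group 16; Ba is in period 6, group 2.
Across a period the outer electron is held more tightly (higher IE₁); down a group it sits in a higher shell, more shielded, and comes off more easily.
These span different periods and groups, so the two trends combine.
Mg > Ba: Mg sits above Ba in group 2, so the down-group effect alone puts Mg higher.
Be > Mg: they share group 2; the group trend gives Be the larger value.
Se > Be: period and group pull opposite ways; the across-period shift dominates (941 vs 900 kJ/mol).
Approximate values (kJ/mol): Be 900, Mg 738, Se 941, Ba 503.
So from lowest to highest: Ba < Mg < Be < Se.

Ba < Mg < Be < Se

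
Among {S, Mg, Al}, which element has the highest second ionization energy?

S

Consider each +1 ion: S⁺ still has 5 valence electrons; Mg⁺ still has 1 valence electron; Al⁺ still has 2 valence electrons.
All are still removing valence electrons, so compare the +1 ions as you would atoms: IE_2 generally rises across a period (higher Z_eff) and falls down a group (larger shell), subject to the usual subshell exceptions.
Valence configurations: S⁺ [Ne]3s²3p³, Mg⁺ [Ne]3s¹, Al⁺ [Ne]3s².
The numbers (kJ/mol): S 2252, Mg 1451, Al 1817.
So the second ionization energies run Mg < Al < S.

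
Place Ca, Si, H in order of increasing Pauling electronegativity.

H is in period 1, group 1; Si is in period 3, group 14; Ca is in period 4, group 2.
Atoms toward the upper right of the periodic table pull bonding electrons most strongly.
These span different periods and groups, so the two trends combine.
Si > Ca: both effects reinforce here, so Si is clearly the higher of the two.
H > Si: the two effects oppose for this pair; the down-group effect wins (2.20 vs 1.90).
For reference (Pauling): H 2.20, Si 1.90, Ca 1.00.
So from lowest to highest: Ca < Si < H.

Ca < Si < H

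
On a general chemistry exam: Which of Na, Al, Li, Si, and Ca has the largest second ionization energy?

Consider each +1 ion: Na⁺ is the bare [Ne] core; Al⁺ still has 2 valence electrons; Li⁺ is the bare [He] core; Si⁺ still has 3 valence electrons; Ca⁺ still has 1 valence electron.
Core electrons are held far more tightly than valence electrons, so Na and Li top the IE_2 order.
Valence configurations: Al⁺ [Ne]3s², Si⁺ [Ne]3s²3p¹, Ca⁺ [Ar]4s¹.
Si⁺ loses a lone 3p electron whereas Al⁺ must break into a filled 3s² pair, so IE_2(Al) > IE_2(Si) even though Si has the higher nuclear charge.
Approximate IE_2 values (kJ/mol): Na 4562, Al 1817, Li 7298, Si 1577, Ca 1145.
Overall IE_2 order: Ca < Si < Al < Na < Li.

Li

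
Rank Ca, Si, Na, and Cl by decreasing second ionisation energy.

After 1 electron has been removed, what remains? Ca⁺ still has 1 valence electron; Si⁺ still has 3 valence electrons; Na⁺ is the bare [Ne] core; Cl⁺ still has 6 valence electrons.
Core electrons are held far more tightly than valence electrons, so Na tops the IE_2 order.
Valence configurations: Ca⁺ [Ar]4s¹, Si⁺ [Ne]3s²3p¹, Cl⁺ [Ne]3s²3p⁴.
The numbers (kJ/mol): Ca 1145, Si 1577, Na 4562, Cl 2298.
Putting it together, IE_2: Ca < Si < Cl < Na.

Na > Cl > Si > Ca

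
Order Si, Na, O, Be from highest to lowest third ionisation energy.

Be, Na, O, Si

Consider each +2 ion: Si²⁺ still has 2 valence electrons; Na²⁺ is already 1 electron into the core; O²⁺ still has 4 valence electrons; Be²⁺ is the bare [He] core.
Pulling an electron out of a noble-gas core costs far more than removing a remaining valence electron, so Na and Be sit at the high end of IE_3.
Valence configurations: Si²⁺ [Ne]3s², O²⁺ [He]2s²2p².
The numbers (kJ/mol): Si 3232, Na 6910, O 5300, Be 14849.
Hence IE_3: Si < O < Na < Be.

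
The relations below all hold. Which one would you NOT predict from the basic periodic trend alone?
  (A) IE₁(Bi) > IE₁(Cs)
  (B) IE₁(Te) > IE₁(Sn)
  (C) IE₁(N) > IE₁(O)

The general trend: first ionization energy increases across a period and decreases down a group.
(A) Bi (period 6, group 15) vs Cs (period 6, group 1): the stated order agrees with the simple trend.
(B) Te (period 5, group 16) vs Sn (period 5, group 14): the stated order agrees with the simple trend.
(C) N (period 2, group 15) vs O (period 2, group 16): the stated order contradicts the simple trend.
The exception is (C): pairing an electron in O's 2p⁴ costs repulsion energy, so O ionizes more easily than half-filled N (2p³).

(C)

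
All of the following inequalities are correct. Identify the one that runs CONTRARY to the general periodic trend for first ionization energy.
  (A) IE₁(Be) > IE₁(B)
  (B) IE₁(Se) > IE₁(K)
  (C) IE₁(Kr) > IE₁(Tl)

(A)

The general trend: first ionization energy increases across a period and decreases down a group.
(A) Be (period 2, group 2) vs B (period 2, group 13): the stated order contradicts the simple trend.
(B) Se (period 4, group 16) vs K (period 4, group 1): the stated order agrees with the simple trend.
(C) Kr (period 4, group 18) vs Tl (period 6, group 13): the stated order agrees with the simple trend.
The exception is (A): removing B's lone 2p electron is easier than breaking Be's filled 2s².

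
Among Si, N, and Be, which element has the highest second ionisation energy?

N

The second ionization energy removes an electron from the +1 ion. For each element: Si⁺ still has 3 valence electrons; N⁺ still has 4 valence electrons; Be⁺ still has 1 valence electron.
All are still removing valence electrons, so compare the +1 ions as you would atoms: IE_2 generally rises across a period (higher Z_eff) and falls down a group (larger shell), subject to the usual subshell exceptions.
Valence configurations: Si⁺ [Ne]3s²3p¹, N⁺ [He]2s²2p², Be⁺ [He]2s¹.
Approximate IE_2 values (kJ/mol): Si 1577, N 2856, Be 1757.
So the second ionization energies run Si < Be < N.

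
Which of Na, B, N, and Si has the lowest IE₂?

Si

After 1 electron has been removed, what remains? Na⁺ is the bare [Ne] core; B⁺ still has 2 valence electrons; N⁺ still has 4 valence electrons; Si⁺ still has 3 valence electrons.
Pulling an electron out of a noble-gas core costs far more than removing a remaining valence electron, so Na sits at the high end of IE_2.
Valence configurations: B⁺ [He]2s², N⁺ [He]2s²2p², Si⁺ [Ne]3s²3p¹.
Tabulated IE_2 (kJ/mol): Na 4562, B 2427, N 2856, Si 1577.
Putting it together, IE_2: Si < B < N < Na.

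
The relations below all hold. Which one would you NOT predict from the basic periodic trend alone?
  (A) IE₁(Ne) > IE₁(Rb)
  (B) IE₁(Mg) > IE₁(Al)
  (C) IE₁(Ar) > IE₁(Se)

(B)

The general trend: first ionization energy increases across a period and decreases down a group.
(A) Ne (period 2, group 18) vs Rb (period 5, group 1): the stated order agrees with the simple trend.
(B) Mg (period 3, group 2) vs Al (period 3, group 13): the stated order contradicts the simple trend.
(C) Ar (period 3, group 18) vs Se (period 4, group 16): the stated order agrees with the simple trend.
The exception is (B): Al's single 3p electron is easier to remove than one from Mg's filled 3s².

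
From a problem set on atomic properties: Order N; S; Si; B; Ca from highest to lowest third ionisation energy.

Ca, N, B, S, Si

The third ionization energy removes an electron from the +2 ion. For each element: N²⁺ still has 3 valence electrons; S²⁺ still has 4 valence electrons; Si²⁺ still has 2 valence electrons; B²⁺ still has 1 valence electron; Ca²⁺ is the bare [Ar] core.
Core electrons are held far more tightly than valence electrons, so Ca tops the IE_3 order.
Valence configurations: N²⁺ [He]2s²2p¹, S²⁺ [Ne]3s²3p², Si²⁺ [Ne]3s², B²⁺ [He]2s¹.
Approximate IE_3 values (kJ/mol): N 4578, S 3357, Si 3232, B 3660, Ca 4912.
Overall IE_3 order: Si < S < B < N < Ca.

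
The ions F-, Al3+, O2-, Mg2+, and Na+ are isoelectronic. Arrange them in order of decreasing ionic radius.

O2-, F-, Na+, Mg2+, Al3+

All of these have 10 electrons, so size is governed by nuclear charge alone: the more protons, the stronger the pull on the same electron cloud, and the smaller the ion.
Nuclear charges: Al3+ (Z=13), Mg2+ (Z=12), Na+ (Z=11), F- (Z=9), O2- (Z=8).
Largest to smallest: O2- > F- > Na+ > Mg2+ > Al3+.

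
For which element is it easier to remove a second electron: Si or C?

The second ionization energy removes an electron from the +1 ion. For each element: Si⁺ still has 3 valence electrons; C⁺ still has 3 valence electrons.
All are still removing valence electrons, so compare the +1 ions as you would atoms: IE_2 generally rises across a period (higher Z_eff) and falls down a group (larger shell), subject to the usual subshell exceptions.
Valence configurations: Si⁺ [Ne]3s²3p¹, C⁺ [He]2s²2p¹.
The numbers (kJ/mol): Si 1577, C 2353.
Hence IE_2: Si < C.

Si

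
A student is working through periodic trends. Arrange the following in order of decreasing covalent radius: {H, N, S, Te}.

H is in period 1, group 1; N is in period 2, group 15; S is in period 3, group 16; Te is in period 5, group 16.
Across a period the added protons contract the valence shell; down a group each new principal shell makes the atom larger.
These span different periods and groups, so the two trends combine.
N > H: the two effects oppose for this pair; the down-group effect wins (71 vs 32 pm).
S > N: period and group pull opposite ways; the down-group shift dominates (103 vs 71 pm).
Te > S: they share group 16; the group trend gives Te the larger value.
Tabulated atomic radius (pm): H 32, N 71, S 103, Te 136.
So from largest to smallest: Te > S > N > H.

Te, S, N, H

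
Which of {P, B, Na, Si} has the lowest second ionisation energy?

Consider each +1 ion: P⁺ still has 4 valence electrons; B⁺ still has 2 valence electrons; Na⁺ is the bare [Ne] core; Si⁺ still has 3 valence electrons.
Core electrons are held far more tightly than valence electrons, so Na tops the IE_2 order.
Valence configurations: P⁺ [Ne]3s²3p², B⁺ [He]2s², Si⁺ [Ne]3s²3p¹.
Tabulated IE_2 (kJ/mol): P 1907, B 2427, Na 4562, Si 1577.
So the second ionization energies run Si < P < B < Na.

Si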